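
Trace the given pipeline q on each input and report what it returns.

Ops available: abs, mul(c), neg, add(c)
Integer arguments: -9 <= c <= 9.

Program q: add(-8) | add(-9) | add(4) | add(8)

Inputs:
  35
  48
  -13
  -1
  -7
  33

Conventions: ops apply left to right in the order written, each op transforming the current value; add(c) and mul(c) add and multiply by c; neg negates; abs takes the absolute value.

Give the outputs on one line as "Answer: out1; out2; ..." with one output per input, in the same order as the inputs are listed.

Execution, op by op:
  35 -> 27 -> 18 -> 22 -> 30
  48 -> 40 -> 31 -> 35 -> 43
  -13 -> -21 -> -30 -> -26 -> -18
  -1 -> -9 -> -18 -> -14 -> -6
  -7 -> -15 -> -24 -> -20 -> -12
  33 -> 25 -> 16 -> 20 -> 28

30; 43; -18; -6; -12; 28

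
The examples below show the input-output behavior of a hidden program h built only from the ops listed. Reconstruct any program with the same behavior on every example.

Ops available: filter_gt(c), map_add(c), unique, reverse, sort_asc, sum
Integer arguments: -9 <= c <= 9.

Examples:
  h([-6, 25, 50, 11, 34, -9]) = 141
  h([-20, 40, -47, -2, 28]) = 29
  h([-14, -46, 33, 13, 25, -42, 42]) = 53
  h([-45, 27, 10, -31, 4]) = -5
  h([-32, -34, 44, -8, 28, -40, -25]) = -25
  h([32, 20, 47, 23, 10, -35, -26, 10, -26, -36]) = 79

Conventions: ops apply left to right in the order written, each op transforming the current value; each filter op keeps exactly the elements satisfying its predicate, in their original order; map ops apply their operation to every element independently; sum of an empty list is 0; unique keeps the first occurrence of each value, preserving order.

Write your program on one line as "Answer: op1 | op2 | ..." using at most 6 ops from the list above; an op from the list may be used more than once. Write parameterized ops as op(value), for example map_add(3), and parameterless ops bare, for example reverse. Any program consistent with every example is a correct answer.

reverse | map_add(6) | reverse | sort_asc | reverse | sum

Check, running the answer program on each example:
  [-6, 25, 50, 11, 34, -9] -> [-9, 34, 11, 50, 25, -6] -> [-3, 40, 17, 56, 31, 0] -> [0, 31, 56, 17, 40, -3] -> [-3, 0, 17, 31, 40, 56] -> [56, 40, 31, 17, 0, -3] -> 141
  [-20, 40, -47, -2, 28] -> [28, -2, -47, 40, -20] -> [34, 4, -41, 46, -14] -> [-14, 46, -41, 4, 34] -> [-41, -14, 4, 34, 46] -> [46, 34, 4, -14, -41] -> 29
  [-14, -46, 33, 13, 25, -42, 42] -> [42, -42, 25, 13, 33, -46, -14] -> [48, -36, 31, 19, 39, -40, -8] -> [-8, -40, 39, 19, 31, -36, 48] -> [-40, -36, -8, 19, 31, 39, 48] -> [48, 39, 31, 19, -8, -36, -40] -> 53
  [-45, 27, 10, -31, 4] -> [4, -31, 10, 27, -45] -> [10, -25, 16, 33, -39] -> [-39, 33, 16, -25, 10] -> [-39, -25, 10, 16, 33] -> [33, 16, 10, -25, -39] -> -5
  [-32, -34, 44, -8, 28, -40, -25] -> [-25, -40, 28, -8, 44, -34, -32] -> [-19, -34, 34, -2, 50, -28, -26] -> [-26, -28, 50, -2, 34, -34, -19] -> [-34, -28, -26, -19, -2, 34, 50] -> [50, 34, -2, -19, -26, -28, -34] -> -25
  [32, 20, 47, 23, 10, -35, -26, 10, -26, -36] -> [-36, -26, 10, -26, -35, 10, 23, 47, 20, 32] -> [-30, -20, 16, -20, -29, 16, 29, 53, 26, 38] -> [38, 26, 53, 29, 16, -29, -20, 16, -20, -30] -> [-30, -29, -20, -20, 16, 16, 26, 29, 38, 53] -> [53, 38, 29, 26, 16, 16, -20, -20, -29, -30] -> 79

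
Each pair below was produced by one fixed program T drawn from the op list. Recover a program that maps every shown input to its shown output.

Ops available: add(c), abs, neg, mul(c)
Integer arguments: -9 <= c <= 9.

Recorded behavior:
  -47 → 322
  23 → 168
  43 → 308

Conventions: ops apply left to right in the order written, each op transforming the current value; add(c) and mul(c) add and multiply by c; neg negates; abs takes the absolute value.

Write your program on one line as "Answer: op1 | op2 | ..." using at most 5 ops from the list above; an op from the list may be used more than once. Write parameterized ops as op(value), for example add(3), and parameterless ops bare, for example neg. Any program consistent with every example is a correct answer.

add(-4) | add(5) | neg | mul(-7) | abs

Check, running the answer program on each example:
  -47 -> -51 -> -46 -> 46 -> -322 -> 322
  23 -> 19 -> 24 -> -24 -> 168 -> 168
  43 -> 39 -> 44 -> -44 -> 308 -> 308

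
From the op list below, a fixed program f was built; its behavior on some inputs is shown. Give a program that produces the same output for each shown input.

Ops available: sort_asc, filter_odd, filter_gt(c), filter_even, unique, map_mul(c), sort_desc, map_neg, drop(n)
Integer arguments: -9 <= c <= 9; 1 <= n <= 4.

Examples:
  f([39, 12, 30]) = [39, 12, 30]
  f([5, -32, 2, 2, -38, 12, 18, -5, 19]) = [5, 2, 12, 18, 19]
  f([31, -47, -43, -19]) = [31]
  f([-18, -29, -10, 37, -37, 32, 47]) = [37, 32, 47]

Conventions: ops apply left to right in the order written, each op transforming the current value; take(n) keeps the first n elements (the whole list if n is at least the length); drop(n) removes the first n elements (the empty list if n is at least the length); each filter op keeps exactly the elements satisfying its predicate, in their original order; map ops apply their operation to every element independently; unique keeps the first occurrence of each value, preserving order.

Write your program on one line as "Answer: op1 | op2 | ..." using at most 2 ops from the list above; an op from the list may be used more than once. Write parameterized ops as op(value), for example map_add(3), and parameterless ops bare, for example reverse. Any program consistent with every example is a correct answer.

filter_gt(-2) | unique

Check, running the answer program on each example:
  [39, 12, 30] -> [39, 12, 30] -> [39, 12, 30]
  [5, -32, 2, 2, -38, 12, 18, -5, 19] -> [5, 2, 2, 12, 18, 19] -> [5, 2, 12, 18, 19]
  [31, -47, -43, -19] -> [31] -> [31]
  [-18, -29, -10, 37, -37, 32, 47] -> [37, 32, 47] -> [37, 32, 47]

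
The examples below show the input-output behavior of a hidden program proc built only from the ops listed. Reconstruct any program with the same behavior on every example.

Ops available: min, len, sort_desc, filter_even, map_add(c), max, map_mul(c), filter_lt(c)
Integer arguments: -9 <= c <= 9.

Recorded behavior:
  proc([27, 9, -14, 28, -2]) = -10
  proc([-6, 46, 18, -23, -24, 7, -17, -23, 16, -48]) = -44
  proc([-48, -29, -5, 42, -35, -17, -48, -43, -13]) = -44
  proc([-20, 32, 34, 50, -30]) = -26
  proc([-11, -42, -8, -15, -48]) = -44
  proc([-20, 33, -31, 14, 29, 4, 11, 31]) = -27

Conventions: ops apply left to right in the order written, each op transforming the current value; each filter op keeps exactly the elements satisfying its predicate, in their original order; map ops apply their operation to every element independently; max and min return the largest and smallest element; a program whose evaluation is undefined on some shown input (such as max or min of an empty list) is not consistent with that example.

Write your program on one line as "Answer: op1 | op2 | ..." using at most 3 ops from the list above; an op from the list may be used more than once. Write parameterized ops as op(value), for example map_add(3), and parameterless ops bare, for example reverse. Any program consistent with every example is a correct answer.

map_add(4) | filter_lt(1) | min

Check, running the answer program on each example:
  [27, 9, -14, 28, -2] -> [31, 13, -10, 32, 2] -> [-10] -> -10
  [-6, 46, 18, -23, -24, 7, -17, -23, 16, -48] -> [-2, 50, 22, -19, -20, 11, -13, -19, 20, -44] -> [-2, -19, -20, -13, -19, -44] -> -44
  [-48, -29, -5, 42, -35, -17, -48, -43, -13] -> [-44, -25, -1, 46, -31, -13, -44, -39, -9] -> [-44, -25, -1, -31, -13, -44, -39, -9] -> -44
  [-20, 32, 34, 50, -30] -> [-16, 36, 38, 54, -26] -> [-16, -26] -> -26
  [-11, -42, -8, -15, -48] -> [-7, -38, -4, -11, -44] -> [-7, -38, -4, -11, -44] -> -44
  [-20, 33, -31, 14, 29, 4, 11, 31] -> [-16, 37, -27, 18, 33, 8, 15, 35] -> [-16, -27] -> -27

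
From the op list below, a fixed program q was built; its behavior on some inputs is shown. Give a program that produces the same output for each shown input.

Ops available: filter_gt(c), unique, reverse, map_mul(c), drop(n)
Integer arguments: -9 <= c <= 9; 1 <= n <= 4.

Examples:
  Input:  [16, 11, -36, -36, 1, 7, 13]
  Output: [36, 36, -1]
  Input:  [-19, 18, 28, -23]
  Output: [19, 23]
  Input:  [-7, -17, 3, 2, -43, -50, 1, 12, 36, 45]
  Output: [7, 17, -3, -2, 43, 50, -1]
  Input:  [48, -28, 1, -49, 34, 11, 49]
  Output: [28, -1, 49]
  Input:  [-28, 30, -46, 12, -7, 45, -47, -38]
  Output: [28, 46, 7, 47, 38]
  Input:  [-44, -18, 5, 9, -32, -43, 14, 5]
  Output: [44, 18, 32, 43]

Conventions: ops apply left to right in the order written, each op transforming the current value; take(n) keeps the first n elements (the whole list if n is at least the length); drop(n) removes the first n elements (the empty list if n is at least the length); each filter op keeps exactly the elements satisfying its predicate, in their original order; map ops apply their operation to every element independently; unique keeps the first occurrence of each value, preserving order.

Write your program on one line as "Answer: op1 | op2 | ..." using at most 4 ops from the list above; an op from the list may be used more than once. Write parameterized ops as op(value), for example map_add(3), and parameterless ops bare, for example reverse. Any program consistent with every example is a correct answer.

reverse | map_mul(-1) | reverse | filter_gt(-5)

Check, running the answer program on each example:
  [16, 11, -36, -36, 1, 7, 13] -> [13, 7, 1, -36, -36, 11, 16] -> [-13, -7, -1, 36, 36, -11, -16] -> [-16, -11, 36, 36, -1, -7, -13] -> [36, 36, -1]
  [-19, 18, 28, -23] -> [-23, 28, 18, -19] -> [23, -28, -18, 19] -> [19, -18, -28, 23] -> [19, 23]
  [-7, -17, 3, 2, -43, -50, 1, 12, 36, 45] -> [45, 36, 12, 1, -50, -43, 2, 3, -17, -7] -> [-45, -36, -12, -1, 50, 43, -2, -3, 17, 7] -> [7, 17, -3, -2, 43, 50, -1, -12, -36, -45] -> [7, 17, -3, -2, 43, 50, -1]
  [48, -28, 1, -49, 34, 11, 49] -> [49, 11, 34, -49, 1, -28, 48] -> [-49, -11, -34, 49, -1, 28, -48] -> [-48, 28, -1, 49, -34, -11, -49] -> [28, -1, 49]
  [-28, 30, -46, 12, -7, 45, -47, -38] -> [-38, -47, 45, -7, 12, -46, 30, -28] -> [38, 47, -45, 7, -12, 46, -30, 28] -> [28, -30, 46, -12, 7, -45, 47, 38] -> [28, 46, 7, 47, 38]
  [-44, -18, 5, 9, -32, -43, 14, 5] -> [5, 14, -43, -32, 9, 5, -18, -44] -> [-5, -14, 43, 32, -9, -5, 18, 44] -> [44, 18, -5, -9, 32, 43, -14, -5] -> [44, 18, 32, 43]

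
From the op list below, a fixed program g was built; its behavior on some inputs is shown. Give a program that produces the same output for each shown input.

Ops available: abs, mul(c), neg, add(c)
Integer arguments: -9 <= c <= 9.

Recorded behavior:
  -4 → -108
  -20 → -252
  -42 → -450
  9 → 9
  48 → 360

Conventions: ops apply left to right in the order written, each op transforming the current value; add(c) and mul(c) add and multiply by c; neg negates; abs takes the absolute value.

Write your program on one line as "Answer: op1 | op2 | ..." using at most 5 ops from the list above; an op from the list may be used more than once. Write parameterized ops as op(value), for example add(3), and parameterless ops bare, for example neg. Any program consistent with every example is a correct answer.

add(-7) | add(-2) | mul(-9) | neg | add(9)

Check, running the answer program on each example:
  -4 -> -11 -> -13 -> 117 -> -117 -> -108
  -20 -> -27 -> -29 -> 261 -> -261 -> -252
  -42 -> -49 -> -51 -> 459 -> -459 -> -450
  9 -> 2 -> 0 -> 0 -> 0 -> 9
  48 -> 41 -> 39 -> -351 -> 351 -> 360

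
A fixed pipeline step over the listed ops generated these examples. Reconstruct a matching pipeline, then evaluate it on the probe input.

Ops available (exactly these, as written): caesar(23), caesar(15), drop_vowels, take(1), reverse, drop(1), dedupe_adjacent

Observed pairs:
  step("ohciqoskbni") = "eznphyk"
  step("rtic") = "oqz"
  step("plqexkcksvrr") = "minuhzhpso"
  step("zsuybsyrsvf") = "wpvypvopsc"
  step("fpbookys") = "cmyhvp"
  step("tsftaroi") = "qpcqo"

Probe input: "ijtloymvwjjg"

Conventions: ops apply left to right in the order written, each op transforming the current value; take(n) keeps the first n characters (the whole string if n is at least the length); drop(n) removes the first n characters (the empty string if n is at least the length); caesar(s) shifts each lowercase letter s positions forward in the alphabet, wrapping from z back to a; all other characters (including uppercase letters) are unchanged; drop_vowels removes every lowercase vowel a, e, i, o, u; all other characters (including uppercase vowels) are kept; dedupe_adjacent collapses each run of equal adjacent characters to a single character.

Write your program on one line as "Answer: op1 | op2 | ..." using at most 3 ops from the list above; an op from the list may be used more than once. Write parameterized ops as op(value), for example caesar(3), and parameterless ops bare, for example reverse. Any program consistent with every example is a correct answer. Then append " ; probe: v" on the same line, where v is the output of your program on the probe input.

drop_vowels | dedupe_adjacent | caesar(23) ; probe: "gqivjstgd"

Check, running the answer program on each example:
  "ohciqoskbni" -> "hcqskbn" -> "hcqskbn" -> "eznphyk"
  "rtic" -> "rtc" -> "rtc" -> "oqz"
  "plqexkcksvrr" -> "plqxkcksvrr" -> "plqxkcksvr" -> "minuhzhpso"
  "zsuybsyrsvf" -> "zsybsyrsvf" -> "zsybsyrsvf" -> "wpvypvopsc"
  "fpbookys" -> "fpbkys" -> "fpbkys" -> "cmyhvp"
  "tsftaroi" -> "tsftr" -> "tsftr" -> "qpcqo"
  probe: "ijtloymvwjjg" -> "jtlymvwjjg" -> "jtlymvwjg" -> "gqivjstgd"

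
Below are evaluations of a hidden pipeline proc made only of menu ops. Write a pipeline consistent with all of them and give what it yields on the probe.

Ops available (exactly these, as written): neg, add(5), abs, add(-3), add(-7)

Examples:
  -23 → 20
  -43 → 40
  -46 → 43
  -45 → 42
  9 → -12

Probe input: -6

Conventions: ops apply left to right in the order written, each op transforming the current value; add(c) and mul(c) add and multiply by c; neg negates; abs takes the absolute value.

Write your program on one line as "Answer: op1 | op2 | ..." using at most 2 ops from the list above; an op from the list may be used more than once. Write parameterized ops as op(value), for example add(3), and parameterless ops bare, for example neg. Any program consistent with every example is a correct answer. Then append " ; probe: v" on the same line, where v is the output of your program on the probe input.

neg | add(-3) ; probe: 3

Check, running the answer program on each example:
  -23 -> 23 -> 20
  -43 -> 43 -> 40
  -46 -> 46 -> 43
  -45 -> 45 -> 42
  9 -> -9 -> -12
  probe: -6 -> 6 -> 3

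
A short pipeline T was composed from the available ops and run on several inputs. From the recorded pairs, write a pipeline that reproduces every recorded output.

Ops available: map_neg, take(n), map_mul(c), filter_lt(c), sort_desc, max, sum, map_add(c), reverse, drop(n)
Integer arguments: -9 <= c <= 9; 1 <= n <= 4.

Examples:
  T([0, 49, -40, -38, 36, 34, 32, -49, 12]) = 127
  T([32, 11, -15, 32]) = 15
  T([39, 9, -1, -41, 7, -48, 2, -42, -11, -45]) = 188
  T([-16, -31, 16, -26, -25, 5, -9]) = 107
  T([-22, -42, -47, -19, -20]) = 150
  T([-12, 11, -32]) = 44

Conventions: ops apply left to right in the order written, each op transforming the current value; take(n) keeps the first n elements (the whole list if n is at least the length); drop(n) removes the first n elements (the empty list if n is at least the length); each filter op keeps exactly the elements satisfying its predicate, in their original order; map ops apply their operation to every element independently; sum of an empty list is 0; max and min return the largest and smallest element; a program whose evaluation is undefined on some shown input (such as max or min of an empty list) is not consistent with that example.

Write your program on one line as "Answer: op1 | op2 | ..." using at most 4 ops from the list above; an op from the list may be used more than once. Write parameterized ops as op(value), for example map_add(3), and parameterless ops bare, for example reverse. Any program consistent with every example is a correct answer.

reverse | filter_lt(0) | map_neg | sum

Check, running the answer program on each example:
  [0, 49, -40, -38, 36, 34, 32, -49, 12] -> [12, -49, 32, 34, 36, -38, -40, 49, 0] -> [-49, -38, -40] -> [49, 38, 40] -> 127
  [32, 11, -15, 32] -> [32, -15, 11, 32] -> [-15] -> [15] -> 15
  [39, 9, -1, -41, 7, -48, 2, -42, -11, -45] -> [-45, -11, -42, 2, -48, 7, -41, -1, 9, 39] -> [-45, -11, -42, -48, -41, -1] -> [45, 11, 42, 48, 41, 1] -> 188
  [-16, -31, 16, -26, -25, 5, -9] -> [-9, 5, -25, -26, 16, -31, -16] -> [-9, -25, -26, -31, -16] -> [9, 25, 26, 31, 16] -> 107
  [-22, -42, -47, -19, -20] -> [-20, -19, -47, -42, -22] -> [-20, -19, -47, -42, -22] -> [20, 19, 47, 42, 22] -> 150
  [-12, 11, -32] -> [-32, 11, -12] -> [-32, -12] -> [32, 12] -> 44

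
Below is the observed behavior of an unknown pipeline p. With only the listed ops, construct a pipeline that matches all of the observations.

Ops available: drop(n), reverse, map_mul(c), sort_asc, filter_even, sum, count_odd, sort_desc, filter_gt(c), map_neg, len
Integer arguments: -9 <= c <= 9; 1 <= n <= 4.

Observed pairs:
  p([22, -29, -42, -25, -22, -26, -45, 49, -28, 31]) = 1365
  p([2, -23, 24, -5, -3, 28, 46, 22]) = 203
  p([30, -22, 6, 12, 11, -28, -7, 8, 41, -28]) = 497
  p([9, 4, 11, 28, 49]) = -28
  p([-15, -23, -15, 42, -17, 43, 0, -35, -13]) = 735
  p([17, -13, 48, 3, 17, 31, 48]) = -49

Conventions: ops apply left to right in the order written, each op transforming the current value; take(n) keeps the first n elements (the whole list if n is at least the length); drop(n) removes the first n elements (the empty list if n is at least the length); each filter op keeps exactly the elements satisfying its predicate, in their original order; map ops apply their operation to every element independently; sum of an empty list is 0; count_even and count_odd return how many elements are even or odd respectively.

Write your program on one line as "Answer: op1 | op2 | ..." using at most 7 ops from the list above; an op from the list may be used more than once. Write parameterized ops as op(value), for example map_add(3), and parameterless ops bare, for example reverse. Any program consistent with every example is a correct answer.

map_neg | sort_asc | drop(4) | reverse | map_mul(7) | sum

Check, running the answer program on each example:
  [22, -29, -42, -25, -22, -26, -45, 49, -28, 31] -> [-22, 29, 42, 25, 22, 26, 45, -49, 28, -31] -> [-49, -31, -22, 22, 25, 26, 28, 29, 42, 45] -> [25, 26, 28, 29, 42, 45] -> [45, 42, 29, 28, 26, 25] -> [315, 294, 203, 196, 182, 175] -> 1365
  [2, -23, 24, -5, -3, 28, 46, 22] -> [-2, 23, -24, 5, 3, -28, -46, -22] -> [-46, -28, -24, -22, -2, 3, 5, 23] -> [-2, 3, 5, 23] -> [23, 5, 3, -2] -> [161, 35, 21, -14] -> 203
  [30, -22, 6, 12, 11, -28, -7, 8, 41, -28] -> [-30, 22, -6, -12, -11, 28, 7, -8, -41, 28] -> [-41, -30, -12, -11, -8, -6, 7, 22, 28, 28] -> [-8, -6, 7, 22, 28, 28] -> [28, 28, 22, 7, -6, -8] -> [196, 196, 154, 49, -42, -56] -> 497
  [9, 4, 11, 28, 49] -> [-9, -4, -11, -28, -49] -> [-49, -28, -11, -9, -4] -> [-4] -> [-4] -> [-28] -> -28
  [-15, -23, -15, 42, -17, 43, 0, -35, -13] -> [15, 23, 15, -42, 17, -43, 0, 35, 13] -> [-43, -42, 0, 13, 15, 15, 17, 23, 35] -> [15, 15, 17, 23, 35] -> [35, 23, 17, 15, 15] -> [245, 161, 119, 105, 105] -> 735
  [17, -13, 48, 3, 17, 31, 48] -> [-17, 13, -48, -3, -17, -31, -48] -> [-48, -48, -31, -17, -17, -3, 13] -> [-17, -3, 13] -> [13, -3, -17] -> [91, -21, -119] -> -49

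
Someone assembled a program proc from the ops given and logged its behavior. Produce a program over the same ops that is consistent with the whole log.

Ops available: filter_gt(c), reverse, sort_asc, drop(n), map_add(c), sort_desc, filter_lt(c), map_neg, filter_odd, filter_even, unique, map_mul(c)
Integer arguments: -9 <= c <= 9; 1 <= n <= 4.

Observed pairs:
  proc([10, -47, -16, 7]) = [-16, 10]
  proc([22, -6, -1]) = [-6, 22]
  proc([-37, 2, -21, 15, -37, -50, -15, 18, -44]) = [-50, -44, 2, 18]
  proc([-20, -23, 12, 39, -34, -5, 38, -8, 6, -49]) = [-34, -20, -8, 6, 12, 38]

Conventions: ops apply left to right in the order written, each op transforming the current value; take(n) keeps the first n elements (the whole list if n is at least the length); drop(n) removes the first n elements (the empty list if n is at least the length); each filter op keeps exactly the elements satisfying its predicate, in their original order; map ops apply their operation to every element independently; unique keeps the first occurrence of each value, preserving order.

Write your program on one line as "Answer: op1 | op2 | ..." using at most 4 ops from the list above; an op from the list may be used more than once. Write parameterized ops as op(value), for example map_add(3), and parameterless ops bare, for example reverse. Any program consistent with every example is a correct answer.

sort_desc | filter_even | sort_asc

Check, running the answer program on each example:
  [10, -47, -16, 7] -> [10, 7, -16, -47] -> [10, -16] -> [-16, 10]
  [22, -6, -1] -> [22, -1, -6] -> [22, -6] -> [-6, 22]
  [-37, 2, -21, 15, -37, -50, -15, 18, -44] -> [18, 15, 2, -15, -21, -37, -37, -44, -50] -> [18, 2, -44, -50] -> [-50, -44, 2, 18]
  [-20, -23, 12, 39, -34, -5, 38, -8, 6, -49] -> [39, 38, 12, 6, -5, -8, -20, -23, -34, -49] -> [38, 12, 6, -8, -20, -34] -> [-34, -20, -8, 6, 12, 38]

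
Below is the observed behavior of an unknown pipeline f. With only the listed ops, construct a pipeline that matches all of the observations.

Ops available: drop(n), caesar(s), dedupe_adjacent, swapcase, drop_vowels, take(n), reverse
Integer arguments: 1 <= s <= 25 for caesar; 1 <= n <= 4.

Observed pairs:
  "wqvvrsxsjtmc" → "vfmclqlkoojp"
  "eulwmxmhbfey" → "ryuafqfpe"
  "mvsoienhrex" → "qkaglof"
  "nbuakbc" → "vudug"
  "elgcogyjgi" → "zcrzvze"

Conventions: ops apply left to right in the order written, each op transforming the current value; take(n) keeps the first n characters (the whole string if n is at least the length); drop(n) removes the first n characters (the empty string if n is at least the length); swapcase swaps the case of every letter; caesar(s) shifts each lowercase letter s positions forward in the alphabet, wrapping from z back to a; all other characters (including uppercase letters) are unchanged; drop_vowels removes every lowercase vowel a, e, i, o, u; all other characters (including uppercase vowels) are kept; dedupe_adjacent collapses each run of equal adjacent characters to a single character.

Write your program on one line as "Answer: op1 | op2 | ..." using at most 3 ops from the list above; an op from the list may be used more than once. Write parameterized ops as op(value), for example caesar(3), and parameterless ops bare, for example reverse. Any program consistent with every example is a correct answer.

drop_vowels | reverse | caesar(19)

Check, running the answer program on each example:
  "wqvvrsxsjtmc" -> "wqvvrsxsjtmc" -> "cmtjsxsrvvqw" -> "vfmclqlkoojp"
  "eulwmxmhbfey" -> "lwmxmhbfy" -> "yfbhmxmwl" -> "ryuafqfpe"
  "mvsoienhrex" -> "mvsnhrx" -> "xrhnsvm" -> "qkaglof"
  "nbuakbc" -> "nbkbc" -> "cbkbn" -> "vudug"
  "elgcogyjgi" -> "lgcgyjg" -> "gjygcgl" -> "zcrzvze"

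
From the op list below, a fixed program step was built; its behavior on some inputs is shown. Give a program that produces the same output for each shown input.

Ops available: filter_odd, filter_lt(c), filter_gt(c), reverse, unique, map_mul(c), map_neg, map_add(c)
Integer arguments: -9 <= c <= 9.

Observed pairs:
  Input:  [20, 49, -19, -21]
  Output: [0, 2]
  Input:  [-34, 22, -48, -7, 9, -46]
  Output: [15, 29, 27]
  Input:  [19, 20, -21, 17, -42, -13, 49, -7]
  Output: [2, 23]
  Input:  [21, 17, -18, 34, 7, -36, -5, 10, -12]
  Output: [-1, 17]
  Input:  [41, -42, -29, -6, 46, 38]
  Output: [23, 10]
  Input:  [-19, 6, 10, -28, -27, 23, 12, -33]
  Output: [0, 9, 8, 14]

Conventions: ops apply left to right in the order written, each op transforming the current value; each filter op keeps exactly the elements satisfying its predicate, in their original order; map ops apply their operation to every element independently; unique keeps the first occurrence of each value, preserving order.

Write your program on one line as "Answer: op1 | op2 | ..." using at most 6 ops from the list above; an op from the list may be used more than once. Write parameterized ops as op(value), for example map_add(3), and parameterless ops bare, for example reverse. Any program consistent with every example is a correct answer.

map_mul(-1) | map_add(-9) | map_add(-6) | filter_gt(-1) | map_add(-4)

Check, running the answer program on each example:
  [20, 49, -19, -21] -> [-20, -49, 19, 21] -> [-29, -58, 10, 12] -> [-35, -64, 4, 6] -> [4, 6] -> [0, 2]
  [-34, 22, -48, -7, 9, -46] -> [34, -22, 48, 7, -9, 46] -> [25, -31, 39, -2, -18, 37] -> [19, -37, 33, -8, -24, 31] -> [19, 33, 31] -> [15, 29, 27]
  [19, 20, -21, 17, -42, -13, 49, -7] -> [-19, -20, 21, -17, 42, 13, -49, 7] -> [-28, -29, 12, -26, 33, 4, -58, -2] -> [-34, -35, 6, -32, 27, -2, -64, -8] -> [6, 27] -> [2, 23]
  [21, 17, -18, 34, 7, -36, -5, 10, -12] -> [-21, -17, 18, -34, -7, 36, 5, -10, 12] -> [-30, -26, 9, -43, -16, 27, -4, -19, 3] -> [-36, -32, 3, -49, -22, 21, -10, -25, -3] -> [3, 21] -> [-1, 17]
  [41, -42, -29, -6, 46, 38] -> [-41, 42, 29, 6, -46, -38] -> [-50, 33, 20, -3, -55, -47] -> [-56, 27, 14, -9, -61, -53] -> [27, 14] -> [23, 10]
  [-19, 6, 10, -28, -27, 23, 12, -33] -> [19, -6, -10, 28, 27, -23, -12, 33] -> [10, -15, -19, 19, 18, -32, -21, 24] -> [4, -21, -25, 13, 12, -38, -27, 18] -> [4, 13, 12, 18] -> [0, 9, 8, 14]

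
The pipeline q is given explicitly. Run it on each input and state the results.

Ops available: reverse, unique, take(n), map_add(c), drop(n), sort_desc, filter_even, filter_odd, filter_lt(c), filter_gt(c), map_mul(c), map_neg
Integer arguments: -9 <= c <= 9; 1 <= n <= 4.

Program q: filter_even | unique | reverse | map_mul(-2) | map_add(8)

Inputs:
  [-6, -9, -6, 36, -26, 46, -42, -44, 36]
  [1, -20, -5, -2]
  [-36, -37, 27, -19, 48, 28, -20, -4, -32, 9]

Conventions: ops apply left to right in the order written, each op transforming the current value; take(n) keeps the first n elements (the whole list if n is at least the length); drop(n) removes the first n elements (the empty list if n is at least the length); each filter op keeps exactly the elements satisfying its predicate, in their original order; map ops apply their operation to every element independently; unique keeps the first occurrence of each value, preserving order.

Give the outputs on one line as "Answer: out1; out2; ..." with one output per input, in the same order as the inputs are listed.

[96, 92, -84, 60, -64, 20]; [12, 48]; [72, 16, 48, -48, -88, 80]

Execution, op by op:
  [-6, -9, -6, 36, -26, 46, -42, -44, 36] -> [-6, -6, 36, -26, 46, -42, -44, 36] -> [-6, 36, -26, 46, -42, -44] -> [-44, -42, 46, -26, 36, -6] -> [88, 84, -92, 52, -72, 12] -> [96, 92, -84, 60, -64, 20]
  [1, -20, -5, -2] -> [-20, -2] -> [-20, -2] -> [-2, -20] -> [4, 40] -> [12, 48]
  [-36, -37, 27, -19, 48, 28, -20, -4, -32, 9] -> [-36, 48, 28, -20, -4, -32] -> [-36, 48, 28, -20, -4, -32] -> [-32, -4, -20, 28, 48, -36] -> [64, 8, 40, -56, -96, 72] -> [72, 16, 48, -48, -88, 80]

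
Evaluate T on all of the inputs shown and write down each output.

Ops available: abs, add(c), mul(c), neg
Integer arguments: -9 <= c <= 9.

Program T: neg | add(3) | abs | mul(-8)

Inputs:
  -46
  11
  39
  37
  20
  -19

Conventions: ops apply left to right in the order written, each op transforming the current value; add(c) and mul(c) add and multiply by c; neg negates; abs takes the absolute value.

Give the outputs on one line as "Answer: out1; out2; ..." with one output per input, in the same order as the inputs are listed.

-392; -64; -288; -272; -136; -176

Execution, op by op:
  -46 -> 46 -> 49 -> 49 -> -392
  11 -> -11 -> -8 -> 8 -> -64
  39 -> -39 -> -36 -> 36 -> -288
  37 -> -37 -> -34 -> 34 -> -272
  20 -> -20 -> -17 -> 17 -> -136
  -19 -> 19 -> 22 -> 22 -> -176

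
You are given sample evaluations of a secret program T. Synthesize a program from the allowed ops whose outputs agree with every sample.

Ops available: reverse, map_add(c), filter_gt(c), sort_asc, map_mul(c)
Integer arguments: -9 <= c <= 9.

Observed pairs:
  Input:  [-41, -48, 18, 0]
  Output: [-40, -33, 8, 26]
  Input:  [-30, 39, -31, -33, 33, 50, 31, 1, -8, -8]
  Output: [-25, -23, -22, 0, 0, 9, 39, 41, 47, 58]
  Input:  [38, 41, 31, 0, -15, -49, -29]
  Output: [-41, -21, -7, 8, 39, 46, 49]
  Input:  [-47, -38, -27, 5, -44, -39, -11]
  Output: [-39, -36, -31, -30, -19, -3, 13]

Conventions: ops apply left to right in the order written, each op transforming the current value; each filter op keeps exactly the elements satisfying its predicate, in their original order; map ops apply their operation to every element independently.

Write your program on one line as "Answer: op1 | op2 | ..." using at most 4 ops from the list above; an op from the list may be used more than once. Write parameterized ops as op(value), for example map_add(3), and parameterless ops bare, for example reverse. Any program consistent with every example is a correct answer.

reverse | sort_asc | map_add(8)

Check, running the answer program on each example:
  [-41, -48, 18, 0] -> [0, 18, -48, -41] -> [-48, -41, 0, 18] -> [-40, -33, 8, 26]
  [-30, 39, -31, -33, 33, 50, 31, 1, -8, -8] -> [-8, -8, 1, 31, 50, 33, -33, -31, 39, -30] -> [-33, -31, -30, -8, -8, 1, 31, 33, 39, 50] -> [-25, -23, -22, 0, 0, 9, 39, 41, 47, 58]
  [38, 41, 31, 0, -15, -49, -29] -> [-29, -49, -15, 0, 31, 41, 38] -> [-49, -29, -15, 0, 31, 38, 41] -> [-41, -21, -7, 8, 39, 46, 49]
  [-47, -38, -27, 5, -44, -39, -11] -> [-11, -39, -44, 5, -27, -38, -47] -> [-47, -44, -39, -38, -27, -11, 5] -> [-39, -36, -31, -30, -19, -3, 13]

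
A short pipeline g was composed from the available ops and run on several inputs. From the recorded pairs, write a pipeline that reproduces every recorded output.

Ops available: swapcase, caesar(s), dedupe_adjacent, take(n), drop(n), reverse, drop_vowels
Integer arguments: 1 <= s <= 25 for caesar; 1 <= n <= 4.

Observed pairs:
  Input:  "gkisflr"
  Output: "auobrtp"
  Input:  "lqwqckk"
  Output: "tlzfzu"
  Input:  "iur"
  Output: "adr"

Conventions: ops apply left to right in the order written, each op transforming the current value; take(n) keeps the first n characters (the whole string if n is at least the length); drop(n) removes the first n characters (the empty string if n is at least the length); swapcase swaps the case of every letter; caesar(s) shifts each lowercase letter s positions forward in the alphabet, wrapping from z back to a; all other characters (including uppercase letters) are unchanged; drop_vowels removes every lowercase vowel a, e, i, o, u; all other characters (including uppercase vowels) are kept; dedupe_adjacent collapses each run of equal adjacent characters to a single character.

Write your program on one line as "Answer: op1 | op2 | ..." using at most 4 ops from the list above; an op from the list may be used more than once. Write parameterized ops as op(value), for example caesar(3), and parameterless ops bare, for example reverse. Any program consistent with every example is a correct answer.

caesar(3) | reverse | caesar(6) | dedupe_adjacent

Check, running the answer program on each example:
  "gkisflr" -> "jnlviou" -> "uoivlnj" -> "auobrtp" -> "auobrtp"
  "lqwqckk" -> "otztfnn" -> "nnftzto" -> "ttlzfzu" -> "tlzfzu"
  "iur" -> "lxu" -> "uxl" -> "adr" -> "adr"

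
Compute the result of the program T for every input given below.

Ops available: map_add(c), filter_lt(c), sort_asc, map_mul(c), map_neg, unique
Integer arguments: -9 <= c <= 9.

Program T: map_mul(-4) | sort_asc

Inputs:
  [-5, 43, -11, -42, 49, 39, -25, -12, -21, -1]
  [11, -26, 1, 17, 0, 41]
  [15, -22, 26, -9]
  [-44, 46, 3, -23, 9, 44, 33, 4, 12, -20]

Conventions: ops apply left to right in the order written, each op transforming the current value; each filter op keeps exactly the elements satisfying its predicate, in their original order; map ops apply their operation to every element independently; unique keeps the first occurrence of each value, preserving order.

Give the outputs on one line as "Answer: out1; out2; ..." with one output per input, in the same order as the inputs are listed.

Execution, op by op:
  [-5, 43, -11, -42, 49, 39, -25, -12, -21, -1] -> [20, -172, 44, 168, -196, -156, 100, 48, 84, 4] -> [-196, -172, -156, 4, 20, 44, 48, 84, 100, 168]
  [11, -26, 1, 17, 0, 41] -> [-44, 104, -4, -68, 0, -164] -> [-164, -68, -44, -4, 0, 104]
  [15, -22, 26, -9] -> [-60, 88, -104, 36] -> [-104, -60, 36, 88]
  [-44, 46, 3, -23, 9, 44, 33, 4, 12, -20] -> [176, -184, -12, 92, -36, -176, -132, -16, -48, 80] -> [-184, -176, -132, -48, -36, -16, -12, 80, 92, 176]

[-196, -172, -156, 4, 20, 44, 48, 84, 100, 168]; [-164, -68, -44, -4, 0, 104]; [-104, -60, 36, 88]; [-184, -176, -132, -48, -36, -16, -12, 80, 92, 176]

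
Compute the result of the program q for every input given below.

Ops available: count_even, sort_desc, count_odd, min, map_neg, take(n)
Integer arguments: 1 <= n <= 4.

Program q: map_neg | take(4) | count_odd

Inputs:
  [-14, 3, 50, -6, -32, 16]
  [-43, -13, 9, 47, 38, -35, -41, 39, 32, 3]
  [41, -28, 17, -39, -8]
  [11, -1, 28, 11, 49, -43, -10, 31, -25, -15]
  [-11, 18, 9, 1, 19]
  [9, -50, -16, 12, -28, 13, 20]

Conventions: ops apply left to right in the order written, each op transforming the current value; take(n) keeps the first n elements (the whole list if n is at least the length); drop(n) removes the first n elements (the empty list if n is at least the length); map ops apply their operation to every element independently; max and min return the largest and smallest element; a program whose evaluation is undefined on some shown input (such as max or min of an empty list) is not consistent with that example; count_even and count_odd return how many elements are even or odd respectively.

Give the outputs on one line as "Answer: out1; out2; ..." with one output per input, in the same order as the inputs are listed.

1; 4; 3; 3; 3; 1

Execution, op by op:
  [-14, 3, 50, -6, -32, 16] -> [14, -3, -50, 6, 32, -16] -> [14, -3, -50, 6] -> 1
  [-43, -13, 9, 47, 38, -35, -41, 39, 32, 3] -> [43, 13, -9, -47, -38, 35, 41, -39, -32, -3] -> [43, 13, -9, -47] -> 4
  [41, -28, 17, -39, -8] -> [-41, 28, -17, 39, 8] -> [-41, 28, -17, 39] -> 3
  [11, -1, 28, 11, 49, -43, -10, 31, -25, -15] -> [-11, 1, -28, -11, -49, 43, 10, -31, 25, 15] -> [-11, 1, -28, -11] -> 3
  [-11, 18, 9, 1, 19] -> [11, -18, -9, -1, -19] -> [11, -18, -9, -1] -> 3
  [9, -50, -16, 12, -28, 13, 20] -> [-9, 50, 16, -12, 28, -13, -20] -> [-9, 50, 16, -12] -> 1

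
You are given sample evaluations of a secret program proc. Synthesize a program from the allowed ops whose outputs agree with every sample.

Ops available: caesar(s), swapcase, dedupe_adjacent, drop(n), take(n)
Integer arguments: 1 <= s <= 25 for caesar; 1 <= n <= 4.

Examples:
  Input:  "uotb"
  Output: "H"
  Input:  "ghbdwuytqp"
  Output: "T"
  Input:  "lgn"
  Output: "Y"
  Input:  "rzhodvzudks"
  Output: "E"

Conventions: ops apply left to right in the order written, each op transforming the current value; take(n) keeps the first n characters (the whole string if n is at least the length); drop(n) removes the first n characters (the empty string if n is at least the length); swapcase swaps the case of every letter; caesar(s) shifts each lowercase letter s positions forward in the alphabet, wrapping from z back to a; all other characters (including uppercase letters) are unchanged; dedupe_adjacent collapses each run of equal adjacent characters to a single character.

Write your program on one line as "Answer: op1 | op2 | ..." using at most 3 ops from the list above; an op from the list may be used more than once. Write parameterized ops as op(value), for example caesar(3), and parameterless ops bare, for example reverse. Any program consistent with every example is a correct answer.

take(1) | caesar(13) | swapcase

Check, running the answer program on each example:
  "uotb" -> "u" -> "h" -> "H"
  "ghbdwuytqp" -> "g" -> "t" -> "T"
  "lgn" -> "l" -> "y" -> "Y"
  "rzhodvzudks" -> "r" -> "e" -> "E"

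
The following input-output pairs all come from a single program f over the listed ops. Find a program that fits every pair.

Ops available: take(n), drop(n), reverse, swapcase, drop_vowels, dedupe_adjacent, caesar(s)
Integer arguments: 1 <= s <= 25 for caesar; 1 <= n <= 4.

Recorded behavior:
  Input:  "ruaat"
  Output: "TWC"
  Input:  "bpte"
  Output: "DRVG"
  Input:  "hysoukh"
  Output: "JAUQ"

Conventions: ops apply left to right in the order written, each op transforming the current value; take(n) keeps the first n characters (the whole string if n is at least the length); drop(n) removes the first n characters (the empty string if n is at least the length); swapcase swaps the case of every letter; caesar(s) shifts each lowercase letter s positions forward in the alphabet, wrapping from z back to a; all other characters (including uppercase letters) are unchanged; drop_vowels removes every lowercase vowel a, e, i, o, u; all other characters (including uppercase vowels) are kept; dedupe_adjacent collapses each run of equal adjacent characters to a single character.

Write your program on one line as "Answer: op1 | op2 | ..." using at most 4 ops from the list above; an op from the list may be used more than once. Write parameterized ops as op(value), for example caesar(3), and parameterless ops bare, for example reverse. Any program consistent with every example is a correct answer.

caesar(2) | take(4) | dedupe_adjacent | swapcase

Check, running the answer program on each example:
  "ruaat" -> "twccv" -> "twcc" -> "twc" -> "TWC"
  "bpte" -> "drvg" -> "drvg" -> "drvg" -> "DRVG"
  "hysoukh" -> "jauqwmj" -> "jauq" -> "jauq" -> "JAUQ"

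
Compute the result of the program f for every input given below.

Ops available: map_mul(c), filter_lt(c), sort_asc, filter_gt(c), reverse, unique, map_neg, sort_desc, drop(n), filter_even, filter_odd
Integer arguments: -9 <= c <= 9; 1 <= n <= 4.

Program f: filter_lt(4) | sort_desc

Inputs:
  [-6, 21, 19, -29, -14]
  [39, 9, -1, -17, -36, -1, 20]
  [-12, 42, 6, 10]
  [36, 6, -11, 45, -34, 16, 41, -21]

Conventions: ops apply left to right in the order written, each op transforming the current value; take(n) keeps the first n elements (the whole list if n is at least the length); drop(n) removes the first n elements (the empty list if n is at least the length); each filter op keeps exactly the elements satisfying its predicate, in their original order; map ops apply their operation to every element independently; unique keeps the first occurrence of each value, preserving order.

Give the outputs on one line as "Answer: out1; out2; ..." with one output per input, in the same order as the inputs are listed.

[-6, -14, -29]; [-1, -1, -17, -36]; [-12]; [-11, -21, -34]

Execution, op by op:
  [-6, 21, 19, -29, -14] -> [-6, -29, -14] -> [-6, -14, -29]
  [39, 9, -1, -17, -36, -1, 20] -> [-1, -17, -36, -1] -> [-1, -1, -17, -36]
  [-12, 42, 6, 10] -> [-12] -> [-12]
  [36, 6, -11, 45, -34, 16, 41, -21] -> [-11, -34, -21] -> [-11, -21, -34]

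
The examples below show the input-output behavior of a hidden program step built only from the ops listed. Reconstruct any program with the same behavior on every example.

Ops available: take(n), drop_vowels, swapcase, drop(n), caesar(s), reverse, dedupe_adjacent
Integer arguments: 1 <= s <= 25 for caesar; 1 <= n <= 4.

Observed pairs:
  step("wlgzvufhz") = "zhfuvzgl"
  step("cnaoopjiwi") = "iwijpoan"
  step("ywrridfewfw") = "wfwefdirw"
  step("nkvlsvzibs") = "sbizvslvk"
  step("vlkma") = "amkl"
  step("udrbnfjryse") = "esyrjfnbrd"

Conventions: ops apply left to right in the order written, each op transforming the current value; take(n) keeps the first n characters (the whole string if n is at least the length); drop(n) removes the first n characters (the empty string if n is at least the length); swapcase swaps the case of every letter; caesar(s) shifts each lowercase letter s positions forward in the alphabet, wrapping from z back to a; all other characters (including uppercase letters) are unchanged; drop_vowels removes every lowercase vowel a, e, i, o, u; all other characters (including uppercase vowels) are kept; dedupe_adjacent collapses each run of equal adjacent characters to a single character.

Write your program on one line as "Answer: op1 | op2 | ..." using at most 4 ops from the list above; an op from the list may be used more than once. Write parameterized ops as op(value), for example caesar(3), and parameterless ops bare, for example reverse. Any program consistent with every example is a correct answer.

dedupe_adjacent | drop(1) | reverse

Check, running the answer program on each example:
  "wlgzvufhz" -> "wlgzvufhz" -> "lgzvufhz" -> "zhfuvzgl"
  "cnaoopjiwi" -> "cnaopjiwi" -> "naopjiwi" -> "iwijpoan"
  "ywrridfewfw" -> "ywridfewfw" -> "wridfewfw" -> "wfwefdirw"
  "nkvlsvzibs" -> "nkvlsvzibs" -> "kvlsvzibs" -> "sbizvslvk"
  "vlkma" -> "vlkma" -> "lkma" -> "amkl"
  "udrbnfjryse" -> "udrbnfjryse" -> "drbnfjryse" -> "esyrjfnbrd"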